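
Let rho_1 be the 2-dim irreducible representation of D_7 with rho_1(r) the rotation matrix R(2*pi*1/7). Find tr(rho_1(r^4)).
chi_{rho_1}(r^4) = 2*cos(2*pi*1*4/7) = -2*cos(pi/7)

Justification: rho_1(r^4) is rotation by angle 2*pi*1*4/7, whose trace is 2*cos(2*pi*1*4/7) = -2*cos(pi/7).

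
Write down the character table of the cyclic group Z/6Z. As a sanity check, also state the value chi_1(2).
Character table of Z/6Z (irreps indexed chi_0,...,chi_5 with chi_k(m) = zeta_6^(k*m), zeta_6 = exp(2*pi*i/6)):
  irrep \ class  {0} (size 1)  {1} (size 1)    {2} (size 1)    {3} (size 1)  {4} (size 1)    {5} (size 1)  
  chi_0          1             1               1               1             1               1             
  chi_1          1             exp(I*pi/3)     exp(2*I*pi/3)   -1            exp(-2*I*pi/3)  exp(-I*pi/3)  
  chi_2          1             exp(2*I*pi/3)   exp(-2*I*pi/3)  1             exp(2*I*pi/3)   exp(-2*I*pi/3)
  chi_3          1             -1              1               -1            1               -1            
  chi_4          1             exp(-2*I*pi/3)  exp(2*I*pi/3)   1             exp(-2*I*pi/3)  exp(2*I*pi/3) 
  chi_5          1             exp(-I*pi/3)    exp(-2*I*pi/3)  -1            exp(2*I*pi/3)   exp(I*pi/3)   

Spot check: chi_1(2) = zeta_6^(1*2) = zeta_6^2 = exp(2*I*pi/3).

Justification: Z/6Z is abelian, so all 6 irreducible complex representations are 1-dimensional. They are given by chi_k(m) = zeta_6^(k*m) for k = 0,...,5. Row orthogonality: sum_m chi_k(m) conj(chi_l(m)) = 6 * [k = l].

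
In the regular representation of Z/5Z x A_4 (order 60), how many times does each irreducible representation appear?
Each irreducible V_i of dimension d_i appears with multiplicity d_i, i.e. rho_reg = (direct sum over all irreducibles V_i) d_i V_i. The irreducible dimensions for Z/5Z x A_4 are 1, 1, 1, 1, 1, 1, 1, 1, 1, 1, 1, 1, 1, 1, 1, 3, 3, 3, 3, 3: 15 irreducibles of dimension 1, each with multiplicity 1; 5 irreducibles of dimension 3, each with multiplicity 3. Total dimension 15*1*1 + 5*3*3 = 60 = |G|.

Derivation: General theorem: in the regular representation of a finite group G, each irreducible appears with multiplicity equal to its dimension. Check: dim(rho_reg) = sum d_i^2 = 1 + 1 + 1 + 1 + 1 + 1 + 1 + 1 + 1 + 1 + 1 + 1 + 1 + 1 + 1 + 9 + 9 + 9 + 9 + 9 = 60 = |G|.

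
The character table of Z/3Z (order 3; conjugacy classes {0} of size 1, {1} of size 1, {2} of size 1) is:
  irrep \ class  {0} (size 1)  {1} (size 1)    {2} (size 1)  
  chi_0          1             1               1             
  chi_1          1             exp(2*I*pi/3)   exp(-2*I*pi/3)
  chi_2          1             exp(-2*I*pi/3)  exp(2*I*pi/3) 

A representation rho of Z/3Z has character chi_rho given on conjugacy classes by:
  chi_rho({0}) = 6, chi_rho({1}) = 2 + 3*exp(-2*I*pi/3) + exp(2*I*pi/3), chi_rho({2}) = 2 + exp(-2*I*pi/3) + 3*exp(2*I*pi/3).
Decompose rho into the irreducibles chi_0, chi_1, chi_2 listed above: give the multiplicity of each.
Multiplicities: chi_0: 2, chi_1: 1, chi_2: 3.

Working: Use <chi_rho, chi> = (1/|G|) sum_C |C| * chi_rho(C) * conj(chi(C)) with |G| = 3 for each irreducible chi in the table:
  <chi_rho, chi_0> = (1/3)[1*(6)*conj(1) + 1*(2 + 3*exp(-2*I*pi/3) + exp(2*I*pi/3))*conj(1) + 1*(2 + exp(-2*I*pi/3) + 3*exp(2*I*pi/3))*conj(1)]
      = (1/3)[(6) + (2 + 3*exp(-2*I*pi/3) + exp(2*I*pi/3)) + (2 + exp(-2*I*pi/3) + 3*exp(2*I*pi/3))] = 6/3 = 2
  <chi_rho, chi_1> = (1/3)[1*(6)*conj(1) + 1*(2 + 3*exp(-2*I*pi/3) + exp(2*I*pi/3))*conj(exp(2*I*pi/3)) + 1*(2 + exp(-2*I*pi/3) + 3*exp(2*I*pi/3))*conj(exp(-2*I*pi/3))]
      = (1/3)[(6) + (1 + 2*exp(-2*I*pi/3) + 3*exp(2*I*pi/3)) + (1 + 3*exp(-2*I*pi/3) + 2*exp(2*I*pi/3))] = 3/3 = 1
  <chi_rho, chi_2> = (1/3)[1*(6)*conj(1) + 1*(2 + 3*exp(-2*I*pi/3) + exp(2*I*pi/3))*conj(exp(-2*I*pi/3)) + 1*(2 + exp(-2*I*pi/3) + 3*exp(2*I*pi/3))*conj(exp(2*I*pi/3))]
      = (1/3)[(6) + (3 + exp(-2*I*pi/3) + 2*exp(2*I*pi/3)) + (3 + 2*exp(-2*I*pi/3) + exp(2*I*pi/3))] = 9/3 = 3
(Exp terms are combined using exp(i*s)*conj(exp(i*t)) = exp(i*(s-t)), and sums of them are collapsed using the identity that for every m > 1 the m distinct m-th roots of unity sum to 0, e.g. 1 + exp(2*I*pi/3) + exp(-2*I*pi/3) = 0.)
Dimension check: dim(rho) = sum (mult * dim) = 2*1 + 1*1 + 3*1 = 6 = chi_rho(e) = 6.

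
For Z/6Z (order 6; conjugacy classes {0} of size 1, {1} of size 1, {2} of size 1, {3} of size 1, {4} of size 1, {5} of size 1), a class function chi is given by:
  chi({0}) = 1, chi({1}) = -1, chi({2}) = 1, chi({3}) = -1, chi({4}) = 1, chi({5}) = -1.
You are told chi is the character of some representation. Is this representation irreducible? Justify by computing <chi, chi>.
Irreducible: <chi, chi> = 1.

Argument: <chi, chi> = (1/|G|) sum_C |C| * |chi(C)|^2 = (1/6)[1*|1|^2 + 1*|-1|^2 + 1*|1|^2 + 1*|-1|^2 + 1*|1|^2 + 1*|-1|^2]
  = (1/6)[(1) + (1) + (1) + (1) + (1) + (1)] = 6/6 = 1.
(Exp terms are combined using exp(i*s)*conj(exp(i*t)) = exp(i*(s-t)), and sums of them are collapsed using the identity that for every m > 1 the m distinct m-th roots of unity sum to 0, e.g. 1 + exp(2*I*pi/3) + exp(-2*I*pi/3) = 0.)
A character is irreducible iff <chi, chi> = 1, so this representation is irreducible.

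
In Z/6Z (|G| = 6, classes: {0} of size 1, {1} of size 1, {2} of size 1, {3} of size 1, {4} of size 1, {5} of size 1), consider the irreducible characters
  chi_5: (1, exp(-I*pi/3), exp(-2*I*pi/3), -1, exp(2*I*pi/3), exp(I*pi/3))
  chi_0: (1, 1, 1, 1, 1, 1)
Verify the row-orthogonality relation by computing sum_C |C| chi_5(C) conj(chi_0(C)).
Sum = 0; so <chi_5, chi_0> = 0 (distinct irreducibles are orthogonal).

Proof sketch: Compute term by term over conjugacy classes (|C| * chi_5(C) * conj(chi_0(C))):
  1*(1)*conj(1) + 1*(exp(-I*pi/3))*conj(1) + 1*(exp(-2*I*pi/3))*conj(1) + 1*(-1)*conj(1) + 1*(exp(2*I*pi/3))*conj(1) + 1*(exp(I*pi/3))*conj(1)
  = (1) + (exp(-I*pi/3)) + (exp(-2*I*pi/3)) + (-1) + (exp(2*I*pi/3)) + (exp(I*pi/3))
  = 0.
(Exp terms are combined using exp(i*s)*conj(exp(i*t)) = exp(i*(s-t)), and sums of them are collapsed using the identity that for every m > 1 the m distinct m-th roots of unity sum to 0, e.g. 1 + exp(2*I*pi/3) + exp(-2*I*pi/3) = 0.)
Dividing by |G| = 6 gives 0/6 = 0, matching the row-orthogonality relation <chi_5, chi_0> = [chi_5 = chi_0].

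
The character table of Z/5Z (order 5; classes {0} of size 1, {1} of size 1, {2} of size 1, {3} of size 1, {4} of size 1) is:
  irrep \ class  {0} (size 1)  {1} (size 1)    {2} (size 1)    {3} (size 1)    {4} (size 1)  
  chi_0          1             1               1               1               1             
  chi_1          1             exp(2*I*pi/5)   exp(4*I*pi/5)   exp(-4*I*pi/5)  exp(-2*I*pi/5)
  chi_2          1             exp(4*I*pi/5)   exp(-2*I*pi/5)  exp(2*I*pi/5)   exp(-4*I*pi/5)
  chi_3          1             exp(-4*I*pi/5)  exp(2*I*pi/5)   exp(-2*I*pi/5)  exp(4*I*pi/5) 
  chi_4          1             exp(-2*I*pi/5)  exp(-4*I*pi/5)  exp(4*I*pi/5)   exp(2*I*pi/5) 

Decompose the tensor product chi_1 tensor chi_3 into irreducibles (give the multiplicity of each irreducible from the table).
chi_1 tensor chi_3 = chi_4 (all other irreducibles have multiplicity 0).

Working: The character of a tensor product is the pointwise product (chi_1 * chi_3)(C) = chi_1(C) * chi_3(C):
  {0}: (1)*(1), {1}: (exp(2*I*pi/5))*(exp(-4*I*pi/5)), {2}: (exp(4*I*pi/5))*(exp(2*I*pi/5)), {3}: (exp(-4*I*pi/5))*(exp(-2*I*pi/5)), {4}: (exp(-2*I*pi/5))*(exp(4*I*pi/5))
so (chi_1 * chi_3) takes values
  {0} -> 1, {1} -> exp(-2*I*pi/5), {2} -> exp(-4*I*pi/5), {3} -> exp(4*I*pi/5), {4} -> exp(2*I*pi/5).
Now take the inner product of this character with each irreducible chi from the table, <chi_1*chi_3, chi> = (1/5) sum_C |C| (chi_1*chi_3)(C) conj(chi(C)):
  <chi_1*chi_3, chi_0> = (1/5)[1*(1)*conj(1) + 1*(exp(-2*I*pi/5))*conj(1) + 1*(exp(-4*I*pi/5))*conj(1) + 1*(exp(4*I*pi/5))*conj(1) + 1*(exp(2*I*pi/5))*conj(1)]
      = (1/5)[(1) + (exp(-2*I*pi/5)) + (exp(-4*I*pi/5)) + (exp(4*I*pi/5)) + (exp(2*I*pi/5))] = 0/5 = 0
  <chi_1*chi_3, chi_1> = (1/5)[1*(1)*conj(1) + 1*(exp(-2*I*pi/5))*conj(exp(2*I*pi/5)) + 1*(exp(-4*I*pi/5))*conj(exp(4*I*pi/5)) + 1*(exp(4*I*pi/5))*conj(exp(-4*I*pi/5)) + 1*(exp(2*I*pi/5))*conj(exp(-2*I*pi/5))]
      = (1/5)[(1) + (exp(-4*I*pi/5)) + (exp(2*I*pi/5)) + (exp(-2*I*pi/5)) + (exp(4*I*pi/5))] = 0/5 = 0
  <chi_1*chi_3, chi_2> = (1/5)[1*(1)*conj(1) + 1*(exp(-2*I*pi/5))*conj(exp(4*I*pi/5)) + 1*(exp(-4*I*pi/5))*conj(exp(-2*I*pi/5)) + 1*(exp(4*I*pi/5))*conj(exp(2*I*pi/5)) + 1*(exp(2*I*pi/5))*conj(exp(-4*I*pi/5))]
      = (1/5)[(1) + (exp(4*I*pi/5)) + (exp(-2*I*pi/5)) + (exp(2*I*pi/5)) + (exp(-4*I*pi/5))] = 0/5 = 0
  <chi_1*chi_3, chi_3> = (1/5)[1*(1)*conj(1) + 1*(exp(-2*I*pi/5))*conj(exp(-4*I*pi/5)) + 1*(exp(-4*I*pi/5))*conj(exp(2*I*pi/5)) + 1*(exp(4*I*pi/5))*conj(exp(-2*I*pi/5)) + 1*(exp(2*I*pi/5))*conj(exp(4*I*pi/5))]
      = (1/5)[(1) + (exp(2*I*pi/5)) + (exp(4*I*pi/5)) + (exp(-4*I*pi/5)) + (exp(-2*I*pi/5))] = 0/5 = 0
  <chi_1*chi_3, chi_4> = (1/5)[1*(1)*conj(1) + 1*(exp(-2*I*pi/5))*conj(exp(-2*I*pi/5)) + 1*(exp(-4*I*pi/5))*conj(exp(-4*I*pi/5)) + 1*(exp(4*I*pi/5))*conj(exp(4*I*pi/5)) + 1*(exp(2*I*pi/5))*conj(exp(2*I*pi/5))]
      = (1/5)[(1) + (1) + (1) + (1) + (1)] = 5/5 = 1
(Exp terms are combined using exp(i*s)*conj(exp(i*t)) = exp(i*(s-t)), and sums of them are collapsed using the identity that for every m > 1 the m distinct m-th roots of unity sum to 0, e.g. 1 + exp(2*I*pi/3) + exp(-2*I*pi/3) = 0.)
Hence the multiplicities are chi_4: 1. Dimension check: dim(chi_1)*dim(chi_3) = 1*1 = 1 and sum (mult * dim) = 1*1 = 1.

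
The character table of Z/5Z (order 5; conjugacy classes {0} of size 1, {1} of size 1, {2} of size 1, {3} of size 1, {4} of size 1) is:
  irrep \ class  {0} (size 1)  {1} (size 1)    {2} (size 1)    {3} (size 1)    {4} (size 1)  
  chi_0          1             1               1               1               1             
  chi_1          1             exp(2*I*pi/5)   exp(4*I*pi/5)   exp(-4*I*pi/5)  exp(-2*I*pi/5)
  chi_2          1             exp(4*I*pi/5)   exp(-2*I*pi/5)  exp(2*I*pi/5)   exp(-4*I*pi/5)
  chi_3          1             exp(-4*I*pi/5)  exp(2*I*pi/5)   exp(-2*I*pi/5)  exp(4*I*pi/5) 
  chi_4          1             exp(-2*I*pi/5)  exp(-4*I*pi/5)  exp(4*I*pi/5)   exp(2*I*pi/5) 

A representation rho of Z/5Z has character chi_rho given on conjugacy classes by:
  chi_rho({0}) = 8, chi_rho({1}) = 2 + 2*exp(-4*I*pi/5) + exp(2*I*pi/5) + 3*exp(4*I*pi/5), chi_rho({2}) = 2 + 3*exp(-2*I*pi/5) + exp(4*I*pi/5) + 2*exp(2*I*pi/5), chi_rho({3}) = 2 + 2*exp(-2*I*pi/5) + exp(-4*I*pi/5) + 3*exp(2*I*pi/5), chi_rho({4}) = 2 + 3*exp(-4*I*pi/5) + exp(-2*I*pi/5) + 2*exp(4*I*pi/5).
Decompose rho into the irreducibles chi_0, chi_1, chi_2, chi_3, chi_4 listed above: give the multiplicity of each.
Multiplicities: chi_0: 2, chi_1: 1, chi_2: 3, chi_3: 2, chi_4: 0.

Why: Use <chi_rho, chi> = (1/|G|) sum_C |C| * chi_rho(C) * conj(chi(C)) with |G| = 5 for each irreducible chi in the table:
  <chi_rho, chi_0> = (1/5)[1*(8)*conj(1) + 1*(2 + 2*exp(-4*I*pi/5) + exp(2*I*pi/5) + 3*exp(4*I*pi/5))*conj(1) + 1*(2 + 3*exp(-2*I*pi/5) + exp(4*I*pi/5) + 2*exp(2*I*pi/5))*conj(1) + 1*(2 + 2*exp(-2*I*pi/5) + exp(-4*I*pi/5) + 3*exp(2*I*pi/5))*conj(1) + 1*(2 + 3*exp(-4*I*pi/5) + exp(-2*I*pi/5) + 2*exp(4*I*pi/5))*conj(1)]
      = (1/5)[(8) + (2 + 2*exp(-4*I*pi/5) + exp(2*I*pi/5) + 3*exp(4*I*pi/5)) + (2 + 3*exp(-2*I*pi/5) + exp(4*I*pi/5) + 2*exp(2*I*pi/5)) + (2 + 2*exp(-2*I*pi/5) + exp(-4*I*pi/5) + 3*exp(2*I*pi/5)) + (2 + 3*exp(-4*I*pi/5) + exp(-2*I*pi/5) + 2*exp(4*I*pi/5))] = 10/5 = 2
  <chi_rho, chi_1> = (1/5)[1*(8)*conj(1) + 1*(2 + 2*exp(-4*I*pi/5) + exp(2*I*pi/5) + 3*exp(4*I*pi/5))*conj(exp(2*I*pi/5)) + 1*(2 + 3*exp(-2*I*pi/5) + exp(4*I*pi/5) + 2*exp(2*I*pi/5))*conj(exp(4*I*pi/5)) + 1*(2 + 2*exp(-2*I*pi/5) + exp(-4*I*pi/5) + 3*exp(2*I*pi/5))*conj(exp(-4*I*pi/5)) + 1*(2 + 3*exp(-4*I*pi/5) + exp(-2*I*pi/5) + 2*exp(4*I*pi/5))*conj(exp(-2*I*pi/5))]
      = (1/5)[(8) + (1 + 2*exp(-2*I*pi/5) + 2*exp(4*I*pi/5) + 3*exp(2*I*pi/5)) + (1 + 2*exp(-2*I*pi/5) + 2*exp(-4*I*pi/5) + 3*exp(4*I*pi/5)) + (1 + 3*exp(-4*I*pi/5) + 2*exp(4*I*pi/5) + 2*exp(2*I*pi/5)) + (1 + 3*exp(-2*I*pi/5) + 2*exp(-4*I*pi/5) + 2*exp(2*I*pi/5))] = 5/5 = 1
  <chi_rho, chi_2> = (1/5)[1*(8)*conj(1) + 1*(2 + 2*exp(-4*I*pi/5) + exp(2*I*pi/5) + 3*exp(4*I*pi/5))*conj(exp(4*I*pi/5)) + 1*(2 + 3*exp(-2*I*pi/5) + exp(4*I*pi/5) + 2*exp(2*I*pi/5))*conj(exp(-2*I*pi/5)) + 1*(2 + 2*exp(-2*I*pi/5) + exp(-4*I*pi/5) + 3*exp(2*I*pi/5))*conj(exp(2*I*pi/5)) + 1*(2 + 3*exp(-4*I*pi/5) + exp(-2*I*pi/5) + 2*exp(4*I*pi/5))*conj(exp(-4*I*pi/5))]
      = (1/5)[(8) + (3 + 2*exp(-4*I*pi/5) + exp(-2*I*pi/5) + 2*exp(2*I*pi/5)) + (3 + exp(-4*I*pi/5) + 2*exp(4*I*pi/5) + 2*exp(2*I*pi/5)) + (3 + 2*exp(-2*I*pi/5) + 2*exp(-4*I*pi/5) + exp(4*I*pi/5)) + (3 + 2*exp(-2*I*pi/5) + exp(2*I*pi/5) + 2*exp(4*I*pi/5))] = 15/5 = 3
  <chi_rho, chi_3> = (1/5)[1*(8)*conj(1) + 1*(2 + 2*exp(-4*I*pi/5) + exp(2*I*pi/5) + 3*exp(4*I*pi/5))*conj(exp(-4*I*pi/5)) + 1*(2 + 3*exp(-2*I*pi/5) + exp(4*I*pi/5) + 2*exp(2*I*pi/5))*conj(exp(2*I*pi/5)) + 1*(2 + 2*exp(-2*I*pi/5) + exp(-4*I*pi/5) + 3*exp(2*I*pi/5))*conj(exp(-2*I*pi/5)) + 1*(2 + 3*exp(-4*I*pi/5) + exp(-2*I*pi/5) + 2*exp(4*I*pi/5))*conj(exp(4*I*pi/5))]
      = (1/5)[(8) + (2 + 3*exp(-2*I*pi/5) + exp(-4*I*pi/5) + 2*exp(4*I*pi/5)) + (2 + 2*exp(-2*I*pi/5) + 3*exp(-4*I*pi/5) + exp(2*I*pi/5)) + (2 + exp(-2*I*pi/5) + 3*exp(4*I*pi/5) + 2*exp(2*I*pi/5)) + (2 + 2*exp(-4*I*pi/5) + exp(4*I*pi/5) + 3*exp(2*I*pi/5))] = 10/5 = 2
  <chi_rho, chi_4> = (1/5)[1*(8)*conj(1) + 1*(2 + 2*exp(-4*I*pi/5) + exp(2*I*pi/5) + 3*exp(4*I*pi/5))*conj(exp(-2*I*pi/5)) + 1*(2 + 3*exp(-2*I*pi/5) + exp(4*I*pi/5) + 2*exp(2*I*pi/5))*conj(exp(-4*I*pi/5)) + 1*(2 + 2*exp(-2*I*pi/5) + exp(-4*I*pi/5) + 3*exp(2*I*pi/5))*conj(exp(4*I*pi/5)) + 1*(2 + 3*exp(-4*I*pi/5) + exp(-2*I*pi/5) + 2*exp(4*I*pi/5))*conj(exp(2*I*pi/5))]
      = (1/5)[(8) + (2*exp(-2*I*pi/5) + 3*exp(-4*I*pi/5) + exp(4*I*pi/5) + 2*exp(2*I*pi/5)) + (2*exp(-4*I*pi/5) + exp(-2*I*pi/5) + 2*exp(4*I*pi/5) + 3*exp(2*I*pi/5)) + (3*exp(-2*I*pi/5) + 2*exp(-4*I*pi/5) + exp(2*I*pi/5) + 2*exp(4*I*pi/5)) + (2*exp(-2*I*pi/5) + exp(-4*I*pi/5) + 3*exp(4*I*pi/5) + 2*exp(2*I*pi/5))] = 0/5 = 0
(Exp terms are combined using exp(i*s)*conj(exp(i*t)) = exp(i*(s-t)), and sums of them are collapsed using the identity that for every m > 1 the m distinct m-th roots of unity sum to 0, e.g. 1 + exp(2*I*pi/3) + exp(-2*I*pi/3) = 0.)
Dimension check: dim(rho) = sum (mult * dim) = 2*1 + 1*1 + 3*1 + 2*1 + 0*1 = 8 = chi_rho(e) = 8.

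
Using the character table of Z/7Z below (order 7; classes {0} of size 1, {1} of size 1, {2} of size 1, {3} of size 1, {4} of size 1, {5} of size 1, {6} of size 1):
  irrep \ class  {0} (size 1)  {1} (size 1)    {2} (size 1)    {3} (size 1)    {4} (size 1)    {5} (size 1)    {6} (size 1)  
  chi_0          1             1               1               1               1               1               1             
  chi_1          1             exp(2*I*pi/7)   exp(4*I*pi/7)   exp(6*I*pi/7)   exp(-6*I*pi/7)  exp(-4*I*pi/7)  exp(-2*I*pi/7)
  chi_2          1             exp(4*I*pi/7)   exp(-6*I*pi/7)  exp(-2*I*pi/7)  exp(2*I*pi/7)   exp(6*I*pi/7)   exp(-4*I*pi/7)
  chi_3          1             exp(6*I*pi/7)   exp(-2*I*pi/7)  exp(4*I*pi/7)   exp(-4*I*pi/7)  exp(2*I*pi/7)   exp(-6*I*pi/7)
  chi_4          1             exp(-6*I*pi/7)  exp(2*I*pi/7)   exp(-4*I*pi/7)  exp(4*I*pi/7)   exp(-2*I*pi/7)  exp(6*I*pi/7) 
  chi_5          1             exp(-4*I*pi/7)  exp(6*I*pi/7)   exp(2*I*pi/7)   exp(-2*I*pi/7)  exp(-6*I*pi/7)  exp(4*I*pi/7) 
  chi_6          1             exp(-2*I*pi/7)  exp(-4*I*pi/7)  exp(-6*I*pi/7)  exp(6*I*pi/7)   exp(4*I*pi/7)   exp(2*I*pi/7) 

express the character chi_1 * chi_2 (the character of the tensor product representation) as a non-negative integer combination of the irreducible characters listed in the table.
chi_1 tensor chi_2 = chi_3 (all other irreducibles have multiplicity 0).

Derivation: The character of a tensor product is the pointwise product (chi_1 * chi_2)(C) = chi_1(C) * chi_2(C):
  {0}: (1)*(1), {1}: (exp(2*I*pi/7))*(exp(4*I*pi/7)), {2}: (exp(4*I*pi/7))*(exp(-6*I*pi/7)), {3}: (exp(6*I*pi/7))*(exp(-2*I*pi/7)), {4}: (exp(-6*I*pi/7))*(exp(2*I*pi/7)), {5}: (exp(-4*I*pi/7))*(exp(6*I*pi/7)), {6}: (exp(-2*I*pi/7))*(exp(-4*I*pi/7))
so (chi_1 * chi_2) takes values
  {0} -> 1, {1} -> exp(6*I*pi/7), {2} -> exp(-2*I*pi/7), {3} -> exp(4*I*pi/7), {4} -> exp(-4*I*pi/7), {5} -> exp(2*I*pi/7), {6} -> exp(-6*I*pi/7).
Now take the inner product of this character with each irreducible chi from the table, <chi_1*chi_2, chi> = (1/7) sum_C |C| (chi_1*chi_2)(C) conj(chi(C)):
  <chi_1*chi_2, chi_0> = (1/7)[1*(1)*conj(1) + 1*(exp(6*I*pi/7))*conj(1) + 1*(exp(-2*I*pi/7))*conj(1) + 1*(exp(4*I*pi/7))*conj(1) + 1*(exp(-4*I*pi/7))*conj(1) + 1*(exp(2*I*pi/7))*conj(1) + 1*(exp(-6*I*pi/7))*conj(1)]
      = (1/7)[(1) + (exp(6*I*pi/7)) + (exp(-2*I*pi/7)) + (exp(4*I*pi/7)) + (exp(-4*I*pi/7)) + (exp(2*I*pi/7)) + (exp(-6*I*pi/7))] = 0/7 = 0
  <chi_1*chi_2, chi_1> = (1/7)[1*(1)*conj(1) + 1*(exp(6*I*pi/7))*conj(exp(2*I*pi/7)) + 1*(exp(-2*I*pi/7))*conj(exp(4*I*pi/7)) + 1*(exp(4*I*pi/7))*conj(exp(6*I*pi/7)) + 1*(exp(-4*I*pi/7))*conj(exp(-6*I*pi/7)) + 1*(exp(2*I*pi/7))*conj(exp(-4*I*pi/7)) + 1*(exp(-6*I*pi/7))*conj(exp(-2*I*pi/7))]
      = (1/7)[(1) + (exp(4*I*pi/7)) + (exp(-6*I*pi/7)) + (exp(-2*I*pi/7)) + (exp(2*I*pi/7)) + (exp(6*I*pi/7)) + (exp(-4*I*pi/7))] = 0/7 = 0
  <chi_1*chi_2, chi_2> = (1/7)[1*(1)*conj(1) + 1*(exp(6*I*pi/7))*conj(exp(4*I*pi/7)) + 1*(exp(-2*I*pi/7))*conj(exp(-6*I*pi/7)) + 1*(exp(4*I*pi/7))*conj(exp(-2*I*pi/7)) + 1*(exp(-4*I*pi/7))*conj(exp(2*I*pi/7)) + 1*(exp(2*I*pi/7))*conj(exp(6*I*pi/7)) + 1*(exp(-6*I*pi/7))*conj(exp(-4*I*pi/7))]
      = (1/7)[(1) + (exp(2*I*pi/7)) + (exp(4*I*pi/7)) + (exp(6*I*pi/7)) + (exp(-6*I*pi/7)) + (exp(-4*I*pi/7)) + (exp(-2*I*pi/7))] = 0/7 = 0
  <chi_1*chi_2, chi_3> = (1/7)[1*(1)*conj(1) + 1*(exp(6*I*pi/7))*conj(exp(6*I*pi/7)) + 1*(exp(-2*I*pi/7))*conj(exp(-2*I*pi/7)) + 1*(exp(4*I*pi/7))*conj(exp(4*I*pi/7)) + 1*(exp(-4*I*pi/7))*conj(exp(-4*I*pi/7)) + 1*(exp(2*I*pi/7))*conj(exp(2*I*pi/7)) + 1*(exp(-6*I*pi/7))*conj(exp(-6*I*pi/7))]
      = (1/7)[(1) + (1) + (1) + (1) + (1) + (1) + (1)] = 7/7 = 1
  <chi_1*chi_2, chi_4> = (1/7)[1*(1)*conj(1) + 1*(exp(6*I*pi/7))*conj(exp(-6*I*pi/7)) + 1*(exp(-2*I*pi/7))*conj(exp(2*I*pi/7)) + 1*(exp(4*I*pi/7))*conj(exp(-4*I*pi/7)) + 1*(exp(-4*I*pi/7))*conj(exp(4*I*pi/7)) + 1*(exp(2*I*pi/7))*conj(exp(-2*I*pi/7)) + 1*(exp(-6*I*pi/7))*conj(exp(6*I*pi/7))]
      = (1/7)[(1) + (exp(-2*I*pi/7)) + (exp(-4*I*pi/7)) + (exp(-6*I*pi/7)) + (exp(6*I*pi/7)) + (exp(4*I*pi/7)) + (exp(2*I*pi/7))] = 0/7 = 0
  <chi_1*chi_2, chi_5> = (1/7)[1*(1)*conj(1) + 1*(exp(6*I*pi/7))*conj(exp(-4*I*pi/7)) + 1*(exp(-2*I*pi/7))*conj(exp(6*I*pi/7)) + 1*(exp(4*I*pi/7))*conj(exp(2*I*pi/7)) + 1*(exp(-4*I*pi/7))*conj(exp(-2*I*pi/7)) + 1*(exp(2*I*pi/7))*conj(exp(-6*I*pi/7)) + 1*(exp(-6*I*pi/7))*conj(exp(4*I*pi/7))]
      = (1/7)[(1) + (exp(-4*I*pi/7)) + (exp(6*I*pi/7)) + (exp(2*I*pi/7)) + (exp(-2*I*pi/7)) + (exp(-6*I*pi/7)) + (exp(4*I*pi/7))] = 0/7 = 0
  <chi_1*chi_2, chi_6> = (1/7)[1*(1)*conj(1) + 1*(exp(6*I*pi/7))*conj(exp(-2*I*pi/7)) + 1*(exp(-2*I*pi/7))*conj(exp(-4*I*pi/7)) + 1*(exp(4*I*pi/7))*conj(exp(-6*I*pi/7)) + 1*(exp(-4*I*pi/7))*conj(exp(6*I*pi/7)) + 1*(exp(2*I*pi/7))*conj(exp(4*I*pi/7)) + 1*(exp(-6*I*pi/7))*conj(exp(2*I*pi/7))]
      = (1/7)[(1) + (exp(-6*I*pi/7)) + (exp(2*I*pi/7)) + (exp(-4*I*pi/7)) + (exp(4*I*pi/7)) + (exp(-2*I*pi/7)) + (exp(6*I*pi/7))] = 0/7 = 0
(Exp terms are combined using exp(i*s)*conj(exp(i*t)) = exp(i*(s-t)), and sums of them are collapsed using the identity that for every m > 1 the m distinct m-th roots of unity sum to 0, e.g. 1 + exp(2*I*pi/3) + exp(-2*I*pi/3) = 0.)
Hence the multiplicities are chi_3: 1. Dimension check: dim(chi_1)*dim(chi_2) = 1*1 = 1 and sum (mult * dim) = 1*1 = 1.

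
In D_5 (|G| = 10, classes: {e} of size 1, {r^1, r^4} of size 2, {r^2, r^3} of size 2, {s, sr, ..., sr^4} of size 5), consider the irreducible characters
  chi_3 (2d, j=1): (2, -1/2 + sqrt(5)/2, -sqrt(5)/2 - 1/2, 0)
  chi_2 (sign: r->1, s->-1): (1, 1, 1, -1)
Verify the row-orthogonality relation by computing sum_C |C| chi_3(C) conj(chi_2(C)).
Sum = 0; so <chi_3, chi_2> = 0 (distinct irreducibles are orthogonal).

Compute term by term over conjugacy classes (|C| * chi_3(C) * conj(chi_2(C))):
  1*(2)*conj(1) + 2*(-1/2 + sqrt(5)/2)*conj(1) + 2*(-sqrt(5)/2 - 1/2)*conj(1) + 5*(0)*conj(-1)
  = (2) + (-1 + sqrt(5)) + (-sqrt(5) - 1) + (0)
  = 0.
Dividing by |G| = 10 gives 0/10 = 0, matching the row-orthogonality relation <chi_3, chi_2> = [chi_3 = chi_2].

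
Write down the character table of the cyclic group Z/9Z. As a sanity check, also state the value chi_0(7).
Character table of Z/9Z (irreps indexed chi_0,...,chi_8 with chi_k(m) = zeta_9^(k*m), zeta_9 = exp(2*pi*i/9)):
  irrep \ class  {0} (size 1)  {1} (size 1)    {2} (size 1)    {3} (size 1)    {4} (size 1)    {5} (size 1)    {6} (size 1)    {7} (size 1)    {8} (size 1)  
  chi_0          1             1               1               1               1               1               1               1               1             
  chi_1          1             exp(2*I*pi/9)   exp(4*I*pi/9)   exp(2*I*pi/3)   exp(8*I*pi/9)   exp(-8*I*pi/9)  exp(-2*I*pi/3)  exp(-4*I*pi/9)  exp(-2*I*pi/9)
  chi_2          1             exp(4*I*pi/9)   exp(8*I*pi/9)   exp(-2*I*pi/3)  exp(-2*I*pi/9)  exp(2*I*pi/9)   exp(2*I*pi/3)   exp(-8*I*pi/9)  exp(-4*I*pi/9)
  chi_3          1             exp(2*I*pi/3)   exp(-2*I*pi/3)  1               exp(2*I*pi/3)   exp(-2*I*pi/3)  1               exp(2*I*pi/3)   exp(-2*I*pi/3)
  chi_4          1             exp(8*I*pi/9)   exp(-2*I*pi/9)  exp(2*I*pi/3)   exp(-4*I*pi/9)  exp(4*I*pi/9)   exp(-2*I*pi/3)  exp(2*I*pi/9)   exp(-8*I*pi/9)
  chi_5          1             exp(-8*I*pi/9)  exp(2*I*pi/9)   exp(-2*I*pi/3)  exp(4*I*pi/9)   exp(-4*I*pi/9)  exp(2*I*pi/3)   exp(-2*I*pi/9)  exp(8*I*pi/9) 
  chi_6          1             exp(-2*I*pi/3)  exp(2*I*pi/3)   1               exp(-2*I*pi/3)  exp(2*I*pi/3)   1               exp(-2*I*pi/3)  exp(2*I*pi/3) 
  chi_7          1             exp(-4*I*pi/9)  exp(-8*I*pi/9)  exp(2*I*pi/3)   exp(2*I*pi/9)   exp(-2*I*pi/9)  exp(-2*I*pi/3)  exp(8*I*pi/9)   exp(4*I*pi/9) 
  chi_8          1             exp(-2*I*pi/9)  exp(-4*I*pi/9)  exp(-2*I*pi/3)  exp(-8*I*pi/9)  exp(8*I*pi/9)   exp(2*I*pi/3)   exp(4*I*pi/9)   exp(2*I*pi/9) 

Spot check: chi_0(7) = zeta_9^(0*7) = zeta_9^0 = 1.

Explanation: Z/9Z is abelian, so all 9 irreducible complex representations are 1-dimensional. They are given by chi_k(m) = zeta_9^(k*m) for k = 0,...,8. Row orthogonality: sum_m chi_k(m) conj(chi_l(m)) = 9 * [k = l].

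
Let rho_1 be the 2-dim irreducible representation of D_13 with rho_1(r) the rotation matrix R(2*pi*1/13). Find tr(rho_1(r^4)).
chi_{rho_1}(r^4) = 2*cos(2*pi*1*4/13) = -2*cos(5*pi/13)

Why: rho_1(r^4) is rotation by angle 2*pi*1*4/13, whose trace is 2*cos(2*pi*1*4/13) = -2*cos(5*pi/13).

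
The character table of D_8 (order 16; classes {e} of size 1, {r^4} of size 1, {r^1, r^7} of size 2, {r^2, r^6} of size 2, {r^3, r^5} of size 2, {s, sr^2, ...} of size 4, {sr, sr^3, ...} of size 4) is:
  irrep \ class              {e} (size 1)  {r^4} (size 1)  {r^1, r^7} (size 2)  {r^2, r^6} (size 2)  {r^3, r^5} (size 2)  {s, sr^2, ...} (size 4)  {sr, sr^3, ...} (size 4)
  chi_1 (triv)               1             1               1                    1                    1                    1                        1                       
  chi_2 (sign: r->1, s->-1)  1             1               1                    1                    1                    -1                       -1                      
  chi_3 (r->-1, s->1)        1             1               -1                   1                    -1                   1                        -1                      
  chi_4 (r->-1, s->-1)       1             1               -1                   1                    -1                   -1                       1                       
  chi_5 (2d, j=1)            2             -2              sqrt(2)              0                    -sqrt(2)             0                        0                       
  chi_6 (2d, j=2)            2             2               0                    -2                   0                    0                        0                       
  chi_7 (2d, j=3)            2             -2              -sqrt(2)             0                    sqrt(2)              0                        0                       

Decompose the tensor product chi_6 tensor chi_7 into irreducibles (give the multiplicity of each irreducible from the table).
chi_6 tensor chi_7 = chi_5 + chi_7 (all other irreducibles have multiplicity 0).

Justification: The character of a tensor product is the pointwise product (chi_6 * chi_7)(C) = chi_6(C) * chi_7(C):
  {e}: (2)*(2), {r^4}: (2)*(-2), {r^1, r^7}: (0)*(-sqrt(2)), {r^2, r^6}: (-2)*(0), {r^3, r^5}: (0)*(sqrt(2)), {s, sr^2, ...}: (0)*(0), {sr, sr^3, ...}: (0)*(0)
so (chi_6 * chi_7) takes values
  {e} -> 4, {r^4} -> -4, {r^1, r^7} -> 0, {r^2, r^6} -> 0, {r^3, r^5} -> 0, {s, sr^2, ...} -> 0, {sr, sr^3, ...} -> 0.
Now take the inner product of this character with each irreducible chi from the table, <chi_6*chi_7, chi> = (1/16) sum_C |C| (chi_6*chi_7)(C) conj(chi(C)):
  <chi_6*chi_7, chi_1> = (1/16)[1*(4)*conj(1) + 1*(-4)*conj(1) + 2*(0)*conj(1) + 2*(0)*conj(1) + 2*(0)*conj(1) + 4*(0)*conj(1) + 4*(0)*conj(1)]
      = (1/16)[(4) + (-4) + (0) + (0) + (0) + (0) + (0)] = 0/16 = 0
  <chi_6*chi_7, chi_2> = (1/16)[1*(4)*conj(1) + 1*(-4)*conj(1) + 2*(0)*conj(1) + 2*(0)*conj(1) + 2*(0)*conj(1) + 4*(0)*conj(-1) + 4*(0)*conj(-1)]
      = (1/16)[(4) + (-4) + (0) + (0) + (0) + (0) + (0)] = 0/16 = 0
  <chi_6*chi_7, chi_3> = (1/16)[1*(4)*conj(1) + 1*(-4)*conj(1) + 2*(0)*conj(-1) + 2*(0)*conj(1) + 2*(0)*conj(-1) + 4*(0)*conj(1) + 4*(0)*conj(-1)]
      = (1/16)[(4) + (-4) + (0) + (0) + (0) + (0) + (0)] = 0/16 = 0
  <chi_6*chi_7, chi_4> = (1/16)[1*(4)*conj(1) + 1*(-4)*conj(1) + 2*(0)*conj(-1) + 2*(0)*conj(1) + 2*(0)*conj(-1) + 4*(0)*conj(-1) + 4*(0)*conj(1)]
      = (1/16)[(4) + (-4) + (0) + (0) + (0) + (0) + (0)] = 0/16 = 0
  <chi_6*chi_7, chi_5> = (1/16)[1*(4)*conj(2) + 1*(-4)*conj(-2) + 2*(0)*conj(sqrt(2)) + 2*(0)*conj(0) + 2*(0)*conj(-sqrt(2)) + 4*(0)*conj(0) + 4*(0)*conj(0)]
      = (1/16)[(8) + (8) + (0) + (0) + (0) + (0) + (0)] = 16/16 = 1
  <chi_6*chi_7, chi_6> = (1/16)[1*(4)*conj(2) + 1*(-4)*conj(2) + 2*(0)*conj(0) + 2*(0)*conj(-2) + 2*(0)*conj(0) + 4*(0)*conj(0) + 4*(0)*conj(0)]
      = (1/16)[(8) + (-8) + (0) + (0) + (0) + (0) + (0)] = 0/16 = 0
  <chi_6*chi_7, chi_7> = (1/16)[1*(4)*conj(2) + 1*(-4)*conj(-2) + 2*(0)*conj(-sqrt(2)) + 2*(0)*conj(0) + 2*(0)*conj(sqrt(2)) + 4*(0)*conj(0) + 4*(0)*conj(0)]
      = (1/16)[(8) + (8) + (0) + (0) + (0) + (0) + (0)] = 16/16 = 1
Hence the multiplicities are chi_5: 1, chi_7: 1. Dimension check: dim(chi_6)*dim(chi_7) = 2*2 = 4 and sum (mult * dim) = 1*2 + 1*2 = 4.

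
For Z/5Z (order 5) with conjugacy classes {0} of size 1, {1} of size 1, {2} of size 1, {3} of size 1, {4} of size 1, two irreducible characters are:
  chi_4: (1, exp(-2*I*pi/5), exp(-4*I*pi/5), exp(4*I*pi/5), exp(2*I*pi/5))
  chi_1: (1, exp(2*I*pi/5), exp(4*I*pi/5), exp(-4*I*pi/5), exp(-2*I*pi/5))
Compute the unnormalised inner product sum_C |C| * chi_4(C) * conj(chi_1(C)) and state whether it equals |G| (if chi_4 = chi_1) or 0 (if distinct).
Sum = 0; so <chi_4, chi_1> = 0 (distinct irreducibles are orthogonal).

Working: Compute term by term over conjugacy classes (|C| * chi_4(C) * conj(chi_1(C))):
  1*(1)*conj(1) + 1*(exp(-2*I*pi/5))*conj(exp(2*I*pi/5)) + 1*(exp(-4*I*pi/5))*conj(exp(4*I*pi/5)) + 1*(exp(4*I*pi/5))*conj(exp(-4*I*pi/5)) + 1*(exp(2*I*pi/5))*conj(exp(-2*I*pi/5))
  = (1) + (exp(-4*I*pi/5)) + (exp(2*I*pi/5)) + (exp(-2*I*pi/5)) + (exp(4*I*pi/5))
  = 0.
(Exp terms are combined using exp(i*s)*conj(exp(i*t)) = exp(i*(s-t)), and sums of them are collapsed using the identity that for every m > 1 the m distinct m-th roots of unity sum to 0, e.g. 1 + exp(2*I*pi/3) + exp(-2*I*pi/3) = 0.)
Dividing by |G| = 5 gives 0/5 = 0, matching the row-orthogonality relation <chi_4, chi_1> = [chi_4 = chi_1].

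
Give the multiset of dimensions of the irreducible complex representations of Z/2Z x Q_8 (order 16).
Dimensions: 1, 1, 1, 1, 1, 1, 1, 1, 2, 2

Justification: There are 10 irreducibles (= number of conjugacy classes). Their dimensions d_i satisfy sum d_i^2 = |G| = 16: 1 + 1 + 1 + 1 + 1 + 1 + 1 + 1 + 4 + 4 = 16. (For the product with Z/2Z: each of the 2 1-dim characters of Z/2Z tensors with each irrep of Q_8, giving 2 copies of each Q_8-dimension.)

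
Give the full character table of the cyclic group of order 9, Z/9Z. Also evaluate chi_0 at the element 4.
Character table of Z/9Z (irreps indexed chi_0,...,chi_8 with chi_k(m) = zeta_9^(k*m), zeta_9 = exp(2*pi*i/9)):
  irrep \ class  {0} (size 1)  {1} (size 1)    {2} (size 1)    {3} (size 1)    {4} (size 1)    {5} (size 1)    {6} (size 1)    {7} (size 1)    {8} (size 1)  
  chi_0          1             1               1               1               1               1               1               1               1             
  chi_1          1             exp(2*I*pi/9)   exp(4*I*pi/9)   exp(2*I*pi/3)   exp(8*I*pi/9)   exp(-8*I*pi/9)  exp(-2*I*pi/3)  exp(-4*I*pi/9)  exp(-2*I*pi/9)
  chi_2          1             exp(4*I*pi/9)   exp(8*I*pi/9)   exp(-2*I*pi/3)  exp(-2*I*pi/9)  exp(2*I*pi/9)   exp(2*I*pi/3)   exp(-8*I*pi/9)  exp(-4*I*pi/9)
  chi_3          1             exp(2*I*pi/3)   exp(-2*I*pi/3)  1               exp(2*I*pi/3)   exp(-2*I*pi/3)  1               exp(2*I*pi/3)   exp(-2*I*pi/3)
  chi_4          1             exp(8*I*pi/9)   exp(-2*I*pi/9)  exp(2*I*pi/3)   exp(-4*I*pi/9)  exp(4*I*pi/9)   exp(-2*I*pi/3)  exp(2*I*pi/9)   exp(-8*I*pi/9)
  chi_5          1             exp(-8*I*pi/9)  exp(2*I*pi/9)   exp(-2*I*pi/3)  exp(4*I*pi/9)   exp(-4*I*pi/9)  exp(2*I*pi/3)   exp(-2*I*pi/9)  exp(8*I*pi/9) 
  chi_6          1             exp(-2*I*pi/3)  exp(2*I*pi/3)   1               exp(-2*I*pi/3)  exp(2*I*pi/3)   1               exp(-2*I*pi/3)  exp(2*I*pi/3) 
  chi_7          1             exp(-4*I*pi/9)  exp(-8*I*pi/9)  exp(2*I*pi/3)   exp(2*I*pi/9)   exp(-2*I*pi/9)  exp(-2*I*pi/3)  exp(8*I*pi/9)   exp(4*I*pi/9) 
  chi_8          1             exp(-2*I*pi/9)  exp(-4*I*pi/9)  exp(-2*I*pi/3)  exp(-8*I*pi/9)  exp(8*I*pi/9)   exp(2*I*pi/3)   exp(4*I*pi/9)   exp(2*I*pi/9) 

Spot check: chi_0(4) = zeta_9^(0*4) = zeta_9^0 = 1.

Derivation: Z/9Z is abelian, so all 9 irreducible complex representations are 1-dimensional. They are given by chi_k(m) = zeta_9^(k*m) for k = 0,...,8. Row orthogonality: sum_m chi_k(m) conj(chi_l(m)) = 9 * [k = l].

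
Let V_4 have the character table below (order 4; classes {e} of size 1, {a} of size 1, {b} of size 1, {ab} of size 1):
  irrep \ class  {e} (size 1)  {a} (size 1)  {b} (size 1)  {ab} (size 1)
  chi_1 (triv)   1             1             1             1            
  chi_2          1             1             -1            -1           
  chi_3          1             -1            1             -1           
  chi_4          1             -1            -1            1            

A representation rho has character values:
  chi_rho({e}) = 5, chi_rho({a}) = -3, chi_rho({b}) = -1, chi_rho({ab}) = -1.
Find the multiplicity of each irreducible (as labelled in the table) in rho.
Multiplicities: chi_1: 0, chi_2: 1, chi_3: 2, chi_4: 2.

Why: Use <chi_rho, chi> = (1/|G|) sum_C |C| * chi_rho(C) * conj(chi(C)) with |G| = 4 for each irreducible chi in the table:
  <chi_rho, chi_1> = (1/4)[1*(5)*conj(1) + 1*(-3)*conj(1) + 1*(-1)*conj(1) + 1*(-1)*conj(1)]
      = (1/4)[(5) + (-3) + (-1) + (-1)] = 0/4 = 0
  <chi_rho, chi_2> = (1/4)[1*(5)*conj(1) + 1*(-3)*conj(1) + 1*(-1)*conj(-1) + 1*(-1)*conj(-1)]
      = (1/4)[(5) + (-3) + (1) + (1)] = 4/4 = 1
  <chi_rho, chi_3> = (1/4)[1*(5)*conj(1) + 1*(-3)*conj(-1) + 1*(-1)*conj(1) + 1*(-1)*conj(-1)]
      = (1/4)[(5) + (3) + (-1) + (1)] = 8/4 = 2
  <chi_rho, chi_4> = (1/4)[1*(5)*conj(1) + 1*(-3)*conj(-1) + 1*(-1)*conj(-1) + 1*(-1)*conj(1)]
      = (1/4)[(5) + (3) + (1) + (-1)] = 8/4 = 2
Dimension check: dim(rho) = sum (mult * dim) = 0*1 + 1*1 + 2*1 + 2*1 = 5 = chi_rho(e) = 5.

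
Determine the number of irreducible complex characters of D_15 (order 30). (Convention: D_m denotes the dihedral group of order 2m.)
9

Argument: The number of irreducible complex representations of a finite group equals its number of conjugacy classes. D_15 has 9 conjugacy classes ((n+3)/2 for n odd), so D_15 (order 30) has exactly 9 irreducible complex representations.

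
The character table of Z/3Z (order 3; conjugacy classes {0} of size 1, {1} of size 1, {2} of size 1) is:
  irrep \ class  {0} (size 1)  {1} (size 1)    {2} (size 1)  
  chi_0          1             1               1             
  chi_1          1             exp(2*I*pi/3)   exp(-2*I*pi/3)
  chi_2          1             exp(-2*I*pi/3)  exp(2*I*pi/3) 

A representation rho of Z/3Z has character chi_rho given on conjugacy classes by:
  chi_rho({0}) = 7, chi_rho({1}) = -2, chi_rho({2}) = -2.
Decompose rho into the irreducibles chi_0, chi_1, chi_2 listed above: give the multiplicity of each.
Multiplicities: chi_0: 1, chi_1: 3, chi_2: 3.

Proof sketch: Use <chi_rho, chi> = (1/|G|) sum_C |C| * chi_rho(C) * conj(chi(C)) with |G| = 3 for each irreducible chi in the table:
  <chi_rho, chi_0> = (1/3)[1*(7)*conj(1) + 1*(-2)*conj(1) + 1*(-2)*conj(1)]
      = (1/3)[(7) + (-2) + (-2)] = 3/3 = 1
  <chi_rho, chi_1> = (1/3)[1*(7)*conj(1) + 1*(-2)*conj(exp(2*I*pi/3)) + 1*(-2)*conj(exp(-2*I*pi/3))]
      = (1/3)[(7) + (3 + exp(-2*I*pi/3) + 3*exp(2*I*pi/3)) + (3 + 3*exp(-2*I*pi/3) + exp(2*I*pi/3))] = 9/3 = 3
  <chi_rho, chi_2> = (1/3)[1*(7)*conj(1) + 1*(-2)*conj(exp(-2*I*pi/3)) + 1*(-2)*conj(exp(2*I*pi/3))]
      = (1/3)[(7) + (3 + 3*exp(-2*I*pi/3) + exp(2*I*pi/3)) + (3 + exp(-2*I*pi/3) + 3*exp(2*I*pi/3))] = 9/3 = 3
(Exp terms are combined using exp(i*s)*conj(exp(i*t)) = exp(i*(s-t)), and sums of them are collapsed using the identity that for every m > 1 the m distinct m-th roots of unity sum to 0, e.g. 1 + exp(2*I*pi/3) + exp(-2*I*pi/3) = 0.)
Dimension check: dim(rho) = sum (mult * dim) = 1*1 + 3*1 + 3*1 = 7 = chi_rho(e) = 7.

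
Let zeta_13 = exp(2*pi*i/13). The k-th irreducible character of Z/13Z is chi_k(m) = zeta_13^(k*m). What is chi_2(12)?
chi_2(12) = zeta_13^24 = exp(-4*I*pi/13)

Derivation: chi_2(12) = zeta_13^(2*12) = zeta_13^24. Since zeta_13^13 = 1, this equals zeta_13^11 = exp(2*pi*i*11/13) = exp(-4*I*pi/13).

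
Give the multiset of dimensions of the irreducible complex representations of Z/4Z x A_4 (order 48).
Dimensions: 1, 1, 1, 1, 1, 1, 1, 1, 1, 1, 1, 1, 3, 3, 3, 3

Explanation: There are 16 irreducibles (= number of conjugacy classes). Their dimensions d_i satisfy sum d_i^2 = |G| = 48: 1 + 1 + 1 + 1 + 1 + 1 + 1 + 1 + 1 + 1 + 1 + 1 + 9 + 9 + 9 + 9 = 48. (For the product with Z/4Z: each of the 4 1-dim characters of Z/4Z tensors with each irrep of A_4, giving 4 copies of each A_4-dimension.)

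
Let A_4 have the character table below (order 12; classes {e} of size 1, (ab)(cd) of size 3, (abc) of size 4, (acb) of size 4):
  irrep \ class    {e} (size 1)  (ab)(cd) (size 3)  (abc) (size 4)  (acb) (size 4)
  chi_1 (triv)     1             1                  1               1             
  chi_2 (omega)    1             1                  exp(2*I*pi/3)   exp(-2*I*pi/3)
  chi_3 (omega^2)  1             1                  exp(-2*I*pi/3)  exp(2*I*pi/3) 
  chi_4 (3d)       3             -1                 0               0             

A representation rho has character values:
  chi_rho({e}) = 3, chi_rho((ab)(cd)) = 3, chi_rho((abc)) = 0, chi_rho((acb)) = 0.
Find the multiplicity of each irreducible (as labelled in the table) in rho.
Multiplicities: chi_1: 1, chi_2: 1, chi_3: 1, chi_4: 0.

Derivation: Use <chi_rho, chi> = (1/|G|) sum_C |C| * chi_rho(C) * conj(chi(C)) with |G| = 12 for each irreducible chi in the table:
  <chi_rho, chi_1> = (1/12)[1*(3)*conj(1) + 3*(3)*conj(1) + 4*(0)*conj(1) + 4*(0)*conj(1)]
      = (1/12)[(3) + (9) + (0) + (0)] = 12/12 = 1
  <chi_rho, chi_2> = (1/12)[1*(3)*conj(1) + 3*(3)*conj(1) + 4*(0)*conj(exp(2*I*pi/3)) + 4*(0)*conj(exp(-2*I*pi/3))]
      = (1/12)[(3) + (9) + (0) + (0)] = 12/12 = 1
  <chi_rho, chi_3> = (1/12)[1*(3)*conj(1) + 3*(3)*conj(1) + 4*(0)*conj(exp(-2*I*pi/3)) + 4*(0)*conj(exp(2*I*pi/3))]
      = (1/12)[(3) + (9) + (0) + (0)] = 12/12 = 1
  <chi_rho, chi_4> = (1/12)[1*(3)*conj(3) + 3*(3)*conj(-1) + 4*(0)*conj(0) + 4*(0)*conj(0)]
      = (1/12)[(9) + (-9) + (0) + (0)] = 0/12 = 0
(Exp terms are combined using exp(i*s)*conj(exp(i*t)) = exp(i*(s-t)), and sums of them are collapsed using the identity that for every m > 1 the m distinct m-th roots of unity sum to 0, e.g. 1 + exp(2*I*pi/3) + exp(-2*I*pi/3) = 0.)
Dimension check: dim(rho) = sum (mult * dim) = 1*1 + 1*1 + 1*1 + 0*3 = 3 = chi_rho(e) = 3.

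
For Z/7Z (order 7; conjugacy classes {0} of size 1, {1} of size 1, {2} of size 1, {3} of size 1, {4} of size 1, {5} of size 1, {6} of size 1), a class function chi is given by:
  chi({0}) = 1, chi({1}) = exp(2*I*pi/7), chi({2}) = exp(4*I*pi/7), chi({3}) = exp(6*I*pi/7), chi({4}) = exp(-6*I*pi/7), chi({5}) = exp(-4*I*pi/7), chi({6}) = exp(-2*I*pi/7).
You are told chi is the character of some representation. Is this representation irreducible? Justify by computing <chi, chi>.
Irreducible: <chi, chi> = 1.

Working: <chi, chi> = (1/|G|) sum_C |C| * |chi(C)|^2 = (1/7)[1*|1|^2 + 1*|exp(2*I*pi/7)|^2 + 1*|exp(4*I*pi/7)|^2 + 1*|exp(6*I*pi/7)|^2 + 1*|exp(-6*I*pi/7)|^2 + 1*|exp(-4*I*pi/7)|^2 + 1*|exp(-2*I*pi/7)|^2]
  = (1/7)[(1) + (1) + (1) + (1) + (1) + (1) + (1)] = 7/7 = 1.
(Exp terms are combined using exp(i*s)*conj(exp(i*t)) = exp(i*(s-t)), and sums of them are collapsed using the identity that for every m > 1 the m distinct m-th roots of unity sum to 0, e.g. 1 + exp(2*I*pi/3) + exp(-2*I*pi/3) = 0.)
A character is irreducible iff <chi, chi> = 1, so this representation is irreducible.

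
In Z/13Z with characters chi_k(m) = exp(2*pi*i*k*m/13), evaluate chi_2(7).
chi_2(7) = zeta_13^14 = exp(2*I*pi/13)

Working: chi_2(7) = zeta_13^(2*7) = zeta_13^14. Since zeta_13^13 = 1, this equals zeta_13^1 = exp(2*pi*i*1/13) = exp(2*I*pi/13).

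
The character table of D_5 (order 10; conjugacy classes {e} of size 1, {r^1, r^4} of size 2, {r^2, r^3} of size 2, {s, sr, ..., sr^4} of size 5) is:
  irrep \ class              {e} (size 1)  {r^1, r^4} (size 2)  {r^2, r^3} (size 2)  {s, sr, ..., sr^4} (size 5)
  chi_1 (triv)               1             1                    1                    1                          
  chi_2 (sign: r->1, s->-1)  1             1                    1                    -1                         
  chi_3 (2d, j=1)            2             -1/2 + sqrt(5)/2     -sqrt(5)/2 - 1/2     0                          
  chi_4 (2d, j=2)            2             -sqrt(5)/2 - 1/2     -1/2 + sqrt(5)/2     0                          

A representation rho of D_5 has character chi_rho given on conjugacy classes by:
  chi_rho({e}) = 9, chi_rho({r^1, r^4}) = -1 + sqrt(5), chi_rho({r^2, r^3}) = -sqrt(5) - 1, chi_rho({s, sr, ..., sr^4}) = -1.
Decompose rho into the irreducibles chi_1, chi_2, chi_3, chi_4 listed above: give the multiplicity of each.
Multiplicities: chi_1: 0, chi_2: 1, chi_3: 3, chi_4: 1.

Argument: Use <chi_rho, chi> = (1/|G|) sum_C |C| * chi_rho(C) * conj(chi(C)) with |G| = 10 for each irreducible chi in the table:
  <chi_rho, chi_1> = (1/10)[1*(9)*conj(1) + 2*(-1 + sqrt(5))*conj(1) + 2*(-sqrt(5) - 1)*conj(1) + 5*(-1)*conj(1)]
      = (1/10)[(9) + (-2 + 2*sqrt(5)) + (-2*sqrt(5) - 2) + (-5)] = 0/10 = 0
  <chi_rho, chi_2> = (1/10)[1*(9)*conj(1) + 2*(-1 + sqrt(5))*conj(1) + 2*(-sqrt(5) - 1)*conj(1) + 5*(-1)*conj(-1)]
      = (1/10)[(9) + (-2 + 2*sqrt(5)) + (-2*sqrt(5) - 2) + (5)] = 10/10 = 1
  <chi_rho, chi_3> = (1/10)[1*(9)*conj(2) + 2*(-1 + sqrt(5))*conj(-1/2 + sqrt(5)/2) + 2*(-sqrt(5) - 1)*conj(-sqrt(5)/2 - 1/2) + 5*(-1)*conj(0)]
      = (1/10)[(18) + (6 - 2*sqrt(5)) + (2*sqrt(5) + 6) + (0)] = 30/10 = 3
  <chi_rho, chi_4> = (1/10)[1*(9)*conj(2) + 2*(-1 + sqrt(5))*conj(-sqrt(5)/2 - 1/2) + 2*(-sqrt(5) - 1)*conj(-1/2 + sqrt(5)/2) + 5*(-1)*conj(0)]
      = (1/10)[(18) + (-4) + (-4) + (0)] = 10/10 = 1
Dimension check: dim(rho) = sum (mult * dim) = 0*1 + 1*1 + 3*2 + 1*2 = 9 = chi_rho(e) = 9.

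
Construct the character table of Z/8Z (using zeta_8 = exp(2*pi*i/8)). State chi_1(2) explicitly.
Character table of Z/8Z (irreps indexed chi_0,...,chi_7 with chi_k(m) = zeta_8^(k*m), zeta_8 = exp(2*pi*i/8)):
  irrep \ class  {0} (size 1)  {1} (size 1)    {2} (size 1)  {3} (size 1)    {4} (size 1)  {5} (size 1)    {6} (size 1)  {7} (size 1)  
  chi_0          1             1               1             1               1             1               1             1             
  chi_1          1             exp(I*pi/4)     I             exp(3*I*pi/4)   -1            exp(-3*I*pi/4)  -I            exp(-I*pi/4)  
  chi_2          1             I               -1            -I              1             I               -1            -I            
  chi_3          1             exp(3*I*pi/4)   -I            exp(I*pi/4)     -1            exp(-I*pi/4)    I             exp(-3*I*pi/4)
  chi_4          1             -1              1             -1              1             -1              1             -1            
  chi_5          1             exp(-3*I*pi/4)  I             exp(-I*pi/4)    -1            exp(I*pi/4)     -I            exp(3*I*pi/4) 
  chi_6          1             -I              -1            I               1             -I              -1            I             
  chi_7          1             exp(-I*pi/4)    -I            exp(-3*I*pi/4)  -1            exp(3*I*pi/4)   I             exp(I*pi/4)   

Spot check: chi_1(2) = zeta_8^(1*2) = zeta_8^2 = I.

Reasoning: Z/8Z is abelian, so all 8 irreducible complex representations are 1-dimensional. They are given by chi_k(m) = zeta_8^(k*m) for k = 0,...,7. Row orthogonality: sum_m chi_k(m) conj(chi_l(m)) = 8 * [k = l].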